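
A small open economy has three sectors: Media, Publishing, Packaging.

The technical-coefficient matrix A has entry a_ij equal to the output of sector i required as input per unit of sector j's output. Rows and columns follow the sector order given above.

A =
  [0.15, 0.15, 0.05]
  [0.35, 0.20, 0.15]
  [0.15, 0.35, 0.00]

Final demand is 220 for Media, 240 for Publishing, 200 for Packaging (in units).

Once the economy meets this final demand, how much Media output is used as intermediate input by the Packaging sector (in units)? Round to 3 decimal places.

I − A =
  [   0.85    -0.15    -0.05]
  [  -0.35     0.80    -0.15]
  [  -0.15    -0.35     1.00]
Cofactors of I−A, C_ij = (−1)^(i+j)·(minor ij) (rows/columns in the sector order above):
  C_11 = (0.80)(1.00) − (-0.15)(-0.35) = 0.7475
  C_12 = −[(-0.35)(1.00) − (-0.15)(-0.15)] = 0.3725
  C_13 = (-0.35)(-0.35) − (0.80)(-0.15) = 0.2425
  C_21 = −[(-0.15)(1.00) − (-0.05)(-0.35)] = 0.1675
  C_22 = (0.85)(1.00) − (-0.05)(-0.15) = 0.8425
  C_23 = −[(0.85)(-0.35) − (-0.15)(-0.15)] = 0.3200
  C_31 = (-0.15)(-0.15) − (-0.05)(0.80) = 0.0625
  C_32 = −[(0.85)(-0.15) − (-0.05)(-0.35)] = 0.1450
  C_33 = (0.85)(0.80) − (-0.15)(-0.35) = 0.6275
det(I−A) = Σ_j (I−A)_1j·C_1j = (0.85)(0.7475) + (-0.15)(0.3725) + (-0.05)(0.2425) = 0.567375
adj(I−A) = Cᵀ =
  [ 0.7475   0.1675   0.0625]
  [ 0.3725   0.8425   0.1450]
  [ 0.2425   0.3200   0.6275]
(I − A)⁻¹ = adj(I−A) / det(I−A) ≈
  [   1.3175     0.2952     0.1102]
  [   0.6565     1.4849     0.2556]
  [   0.4274     0.5640     1.1060]
First solve x = (I − A)⁻¹ d = adj(I−A)·d / det(I−A); in particular x_3 = (0.2425·220 + 0.3200·240 + 0.6275·200) / 0.567375 = 255.65 / 0.567375 ≈ 450.58383.
Intermediate flow from 1 to 3: z_13 = a_13 · x_3 = 0.05 × 255.65 / 0.567375 = 12.7825 / 0.567375 ≈ 22.529.

z_13 = 22.529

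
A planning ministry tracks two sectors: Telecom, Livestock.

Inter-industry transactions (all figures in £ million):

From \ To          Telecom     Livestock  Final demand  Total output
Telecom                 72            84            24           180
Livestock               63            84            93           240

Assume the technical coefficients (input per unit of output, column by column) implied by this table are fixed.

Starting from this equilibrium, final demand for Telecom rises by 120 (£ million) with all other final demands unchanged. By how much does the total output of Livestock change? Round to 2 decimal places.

Technical coefficients a_ij = z_ij / X_j:
  a_TT = 72/180 = 0.40, a_LT = 63/180 = 0.35
  a_TL = 84/240 = 0.35, a_LL = 84/240 = 0.35
I − A =
  [   0.60    -0.35]
  [  -0.35     0.65]
det(I−A) = (0.60)(0.65) − (-0.35)(-0.35) = 0.2675
adj(I−A) = [[0.65, 0.35], [0.35, 0.60]]
(I − A)⁻¹ = adj(I−A) / det(I−A) ≈
  [   2.4299     1.3084]
  [   1.3084     2.2430]
Δx = (I − A)⁻¹ Δd with Δd having +120 in the Telecom component and 0 elsewhere.
So Δx_L = L_LT · (+120), where L_LT = adj(I−A)_LT / det(I−A) = 0.35 / 0.2675.
Δx_L = 0.35 × (+120) / 0.2675 = 42.00 / 0.2675 ≈ 157.01.

Δx_L = 157.01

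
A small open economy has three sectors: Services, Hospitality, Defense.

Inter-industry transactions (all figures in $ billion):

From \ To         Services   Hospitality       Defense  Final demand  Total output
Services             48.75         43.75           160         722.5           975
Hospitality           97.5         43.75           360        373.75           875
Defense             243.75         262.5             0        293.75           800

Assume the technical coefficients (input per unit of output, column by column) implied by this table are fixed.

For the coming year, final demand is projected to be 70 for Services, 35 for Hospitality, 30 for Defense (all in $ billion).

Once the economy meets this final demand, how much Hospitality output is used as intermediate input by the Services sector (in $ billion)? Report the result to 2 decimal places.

Technical coefficients a_ij = z_ij / X_j:
  a_SS = 48.75/975 = 0.05, a_HS = 97.5/975 = 0.10, a_DS = 243.75/975 = 0.25
  a_SH = 43.75/875 = 0.05, a_HH = 43.75/875 = 0.05, a_DH = 262.5/875 = 0.30
  a_SD = 160/800 = 0.20, a_HD = 360/800 = 0.45, a_DD = 0/800 = 0.00
I − A =
  [   0.95    -0.05    -0.20]
  [  -0.10     0.95    -0.45]
  [  -0.25    -0.30     1.00]
Cofactors of I−A, C_ij = (−1)^(i+j)·(minor ij) (rows/columns in the sector order above):
  C_11 = (0.95)(1.00) − (-0.45)(-0.30) = 0.8150
  C_12 = −[(-0.10)(1.00) − (-0.45)(-0.25)] = 0.2125
  C_13 = (-0.10)(-0.30) − (0.95)(-0.25) = 0.2675
  C_21 = −[(-0.05)(1.00) − (-0.20)(-0.30)] = 0.1100
  C_22 = (0.95)(1.00) − (-0.20)(-0.25) = 0.9000
  C_23 = −[(0.95)(-0.30) − (-0.05)(-0.25)] = 0.2975
  C_31 = (-0.05)(-0.45) − (-0.20)(0.95) = 0.2125
  C_32 = −[(0.95)(-0.45) − (-0.20)(-0.10)] = 0.4475
  C_33 = (0.95)(0.95) − (-0.05)(-0.10) = 0.8975
det(I−A) = Σ_j (I−A)_1j·C_1j = (0.95)(0.8150) + (-0.05)(0.2125) + (-0.20)(0.2675) = 0.710125
adj(I−A) = Cᵀ =
  [ 0.8150   0.1100   0.2125]
  [ 0.2125   0.9000   0.4475]
  [ 0.2675   0.2975   0.8975]
(I − A)⁻¹ = adj(I−A) / det(I−A) ≈
  [   1.1477     0.1549     0.2992]
  [   0.2992     1.2674     0.6302]
  [   0.3767     0.4189     1.2639]
First solve x = (I − A)⁻¹ d = adj(I−A)·d / det(I−A); in particular x_S = (0.8150·70 + 0.1100·35 + 0.2125·30) / 0.710125 = 67.275 / 0.710125 ≈ 94.7368.
Intermediate flow from H to S: z_HS = a_HS · x_S = 0.10 × 67.275 / 0.710125 = 6.7275 / 0.710125 ≈ 9.47.

z_HS = 9.47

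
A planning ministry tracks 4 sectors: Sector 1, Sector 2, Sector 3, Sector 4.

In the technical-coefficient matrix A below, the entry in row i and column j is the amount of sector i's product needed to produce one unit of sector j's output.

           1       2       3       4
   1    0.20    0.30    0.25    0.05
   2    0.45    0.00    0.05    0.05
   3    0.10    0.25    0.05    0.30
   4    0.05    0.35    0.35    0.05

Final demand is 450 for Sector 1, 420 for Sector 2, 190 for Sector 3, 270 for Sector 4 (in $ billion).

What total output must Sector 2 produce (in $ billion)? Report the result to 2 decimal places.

x_2 = 1150.45

I − A =
  [   0.80    -0.30    -0.25    -0.05]
  [  -0.45     1.00    -0.05    -0.05]
  [  -0.10    -0.25     0.95    -0.30]
  [  -0.05    -0.35    -0.35     0.95]
Compute the cofactors C_ij = (−1)^(i+j)·(3×3 minor ij) of I−A; the adjugate is their transpose:
adj(I−A) = Cᵀ =
  [ 0.759375   0.345875   0.271000   0.143750]
  [ 0.368500   0.606375   0.167250   0.104125]
  [ 0.263000   0.308125   0.606625   0.221625]
  [ 0.272625   0.355125   0.299375   0.567125]
det(I−A) = Σ_j (I−A)_1j·C_1j = (0.80)(0.759375) + (-0.30)(0.368500) + (-0.25)(0.263000) + (-0.05)(0.272625) = 0.41756875
(I − A)⁻¹ = adj(I−A) / det(I−A) ≈
  [   1.8186     0.8283     0.6490     0.3443]
  [   0.8825     1.4522     0.4005     0.2494]
  [   0.6298     0.7379     1.4528     0.5308]
  [   0.6529     0.8505     0.7169     1.3582]
x = (I − A)⁻¹ d = adj(I−A)·d / det(I−A), with det(I−A) = 0.41756875:
  x_1 = (0.759375·450 + 0.345875·420 + 0.271000·190 + 0.143750·270) / 0.41756875 = 577.28875 / 0.41756875 ≈ 1382.50
  x_2 = (0.368500·450 + 0.606375·420 + 0.167250·190 + 0.104125·270) / 0.41756875 = 480.39375 / 0.41756875 ≈ 1150.45
  x_3 = (0.263000·450 + 0.308125·420 + 0.606625·190 + 0.221625·270) / 0.41756875 = 422.86 / 0.41756875 ≈ 1012.67
  x_4 = (0.272625·450 + 0.355125·420 + 0.299375·190 + 0.567125·270) / 0.41756875 = 481.83875 / 0.41756875 ≈ 1153.91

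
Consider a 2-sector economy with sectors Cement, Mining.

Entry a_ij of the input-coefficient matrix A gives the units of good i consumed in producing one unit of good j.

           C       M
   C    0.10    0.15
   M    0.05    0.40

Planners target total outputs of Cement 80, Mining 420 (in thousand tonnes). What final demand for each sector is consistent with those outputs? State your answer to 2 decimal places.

I − A =
  [   0.90    -0.15]
  [  -0.05     0.60]
d = (I − A) x:
  d_C = (+0.90)·80 + (-0.15)·420 = 9.00
  d_M = (-0.05)·80 + (+0.60)·420 = 248.00

d_C = 9.00, d_M = 248.00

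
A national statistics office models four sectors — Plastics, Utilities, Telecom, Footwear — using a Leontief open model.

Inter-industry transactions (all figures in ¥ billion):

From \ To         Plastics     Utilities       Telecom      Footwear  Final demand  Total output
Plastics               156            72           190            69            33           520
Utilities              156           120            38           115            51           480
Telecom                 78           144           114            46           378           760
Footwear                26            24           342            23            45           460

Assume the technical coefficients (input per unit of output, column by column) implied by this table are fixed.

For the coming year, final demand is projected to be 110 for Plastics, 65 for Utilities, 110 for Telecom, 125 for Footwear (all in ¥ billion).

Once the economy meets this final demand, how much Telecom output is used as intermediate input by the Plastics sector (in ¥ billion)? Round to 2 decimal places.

z_31 = 71.12

Technical coefficients a_ij = z_ij / X_j:
  a_11 = 156/520 = 0.30, a_21 = 156/520 = 0.30, a_31 = 78/520 = 0.15, a_41 = 26/520 = 0.05
  a_12 = 72/480 = 0.15, a_22 = 120/480 = 0.25, a_32 = 144/480 = 0.30, a_42 = 24/480 = 0.05
  a_13 = 190/760 = 0.25, a_23 = 38/760 = 0.05, a_33 = 114/760 = 0.15, a_43 = 342/760 = 0.45
  a_14 = 69/460 = 0.15, a_24 = 115/460 = 0.25, a_34 = 46/460 = 0.10, a_44 = 23/460 = 0.05
I − A =
  [   0.70    -0.15    -0.25    -0.15]
  [  -0.30     0.75    -0.05    -0.25]
  [  -0.15    -0.30     0.85    -0.10]
  [  -0.05    -0.05    -0.45     0.95]
Compute the cofactors C_ij = (−1)^(i+j)·(3×3 minor ij) of I−A; the adjugate is their transpose:
adj(I−A) = Cᵀ =
  [ 0.513000   0.213500   0.250000   0.163500]
  [ 0.263625   0.480375   0.206250   0.189750]
  [ 0.199500   0.224000   0.437500   0.136500]
  [ 0.135375   0.142625   0.231250   0.345750]
det(I−A) = Σ_j (I−A)_1j·C_1j = (0.70)(0.513000) + (-0.15)(0.263625) + (-0.25)(0.199500) + (-0.15)(0.135375) = 0.249375
(I − A)⁻¹ = adj(I−A) / det(I−A) ≈
  [   2.0571     0.8561     1.0025     0.6556]
  [   1.0571     1.9263     0.8271     0.7609]
  [   0.8000     0.8982     1.7544     0.5474]
  [   0.5429     0.5719     0.9273     1.3865]
First solve x = (I − A)⁻¹ d = adj(I−A)·d / det(I−A); in particular x_1 = (0.513000·110 + 0.213500·65 + 0.250000·110 + 0.163500·125) / 0.249375 = 118.245 / 0.249375 ≈ 474.1654.
Intermediate flow from 3 to 1: z_31 = a_31 · x_1 = 0.15 × 118.245 / 0.249375 = 17.73675 / 0.249375 ≈ 71.12.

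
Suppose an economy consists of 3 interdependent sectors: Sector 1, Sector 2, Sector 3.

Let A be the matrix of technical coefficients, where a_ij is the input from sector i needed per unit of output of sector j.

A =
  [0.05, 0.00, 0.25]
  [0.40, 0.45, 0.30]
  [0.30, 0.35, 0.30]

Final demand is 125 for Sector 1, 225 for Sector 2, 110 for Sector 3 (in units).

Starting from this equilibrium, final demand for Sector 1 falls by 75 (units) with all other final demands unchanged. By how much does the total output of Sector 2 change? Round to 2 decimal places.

Δx_2 = -146.25

I − A =
  [   0.95     0.00    -0.25]
  [  -0.40     0.55    -0.30]
  [  -0.30    -0.35     0.70]
Cofactors of I−A, C_ij = (−1)^(i+j)·(minor ij) (rows/columns in the sector order above):
  C_11 = (0.55)(0.70) − (-0.30)(-0.35) = 0.2800
  C_12 = −[(-0.40)(0.70) − (-0.30)(-0.30)] = 0.3700
  C_13 = (-0.40)(-0.35) − (0.55)(-0.30) = 0.3050
  C_21 = −[(0.00)(0.70) − (-0.25)(-0.35)] = 0.0875
  C_22 = (0.95)(0.70) − (-0.25)(-0.30) = 0.5900
  C_23 = −[(0.95)(-0.35) − (0.00)(-0.30)] = 0.3325
  C_31 = (0.00)(-0.30) − (-0.25)(0.55) = 0.1375
  C_32 = −[(0.95)(-0.30) − (-0.25)(-0.40)] = 0.3850
  C_33 = (0.95)(0.55) − (0.00)(-0.40) = 0.5225
det(I−A) = Σ_j (I−A)_1j·C_1j = (0.95)(0.2800) + (0.00)(0.3700) + (-0.25)(0.3050) = 0.18975
adj(I−A) = Cᵀ =
  [ 0.2800   0.0875   0.1375]
  [ 0.3700   0.5900   0.3850]
  [ 0.3050   0.3325   0.5225]
(I − A)⁻¹ = adj(I−A) / det(I−A) ≈
  [   1.4756     0.4611     0.7246]
  [   1.9499     3.1094     2.0290]
  [   1.6074     1.7523     2.7536]
Δx = (I − A)⁻¹ Δd with Δd having -75 in the Sector 1 component and 0 elsewhere.
So Δx_2 = L_21 · (-75), where L_21 = adj(I−A)_21 / det(I−A) = 0.3700 / 0.18975.
Δx_2 = 0.3700 × (-75) / 0.18975 = -27.75 / 0.18975 ≈ -146.25.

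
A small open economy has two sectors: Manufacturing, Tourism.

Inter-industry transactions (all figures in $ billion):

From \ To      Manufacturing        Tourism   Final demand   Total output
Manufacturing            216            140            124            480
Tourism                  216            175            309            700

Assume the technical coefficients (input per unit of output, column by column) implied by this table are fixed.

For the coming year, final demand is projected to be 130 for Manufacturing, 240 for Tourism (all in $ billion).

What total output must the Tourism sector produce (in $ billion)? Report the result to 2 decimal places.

x_T = 590.70

Technical coefficients a_ij = z_ij / X_j:
  a_MM = 216/480 = 0.45, a_TM = 216/480 = 0.45
  a_MT = 140/700 = 0.20, a_TT = 175/700 = 0.25
I − A =
  [   0.55    -0.20]
  [  -0.45     0.75]
det(I−A) = (0.55)(0.75) − (-0.20)(-0.45) = 0.3225
adj(I−A) = [[0.75, 0.20], [0.45, 0.55]]
(I − A)⁻¹ = adj(I−A) / det(I−A) ≈
  [   2.3256     0.6202]
  [   1.3953     1.7054]
x = (I − A)⁻¹ d = adj(I−A)·d / det(I−A), with det(I−A) = 0.3225:
  x_M = (0.75·130 + 0.20·240) / 0.3225 = 145.50 / 0.3225 ≈ 451.16
  x_T = (0.45·130 + 0.55·240) / 0.3225 = 190.50 / 0.3225 ≈ 590.70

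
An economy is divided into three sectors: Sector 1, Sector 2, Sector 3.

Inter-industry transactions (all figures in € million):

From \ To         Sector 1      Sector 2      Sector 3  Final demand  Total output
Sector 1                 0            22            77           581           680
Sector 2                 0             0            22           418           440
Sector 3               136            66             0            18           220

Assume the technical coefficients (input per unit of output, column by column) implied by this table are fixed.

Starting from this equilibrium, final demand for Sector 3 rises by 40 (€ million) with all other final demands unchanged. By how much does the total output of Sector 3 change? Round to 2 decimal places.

Technical coefficients a_ij = z_ij / X_j:
  a_11 = 0/680 = 0.00, a_21 = 0/680 = 0.00, a_31 = 136/680 = 0.20
  a_12 = 22/440 = 0.05, a_22 = 0/440 = 0.00, a_32 = 66/440 = 0.15
  a_13 = 77/220 = 0.35, a_23 = 22/220 = 0.10, a_33 = 0/220 = 0.00
I − A =
  [   1.00    -0.05    -0.35]
  [   0.00     1.00    -0.10]
  [  -0.20    -0.15     1.00]
Cofactors of I−A, C_ij = (−1)^(i+j)·(minor ij) (rows/columns in the sector order above):
  C_11 = (1.00)(1.00) − (-0.10)(-0.15) = 0.9850
  C_12 = −[(0.00)(1.00) − (-0.10)(-0.20)] = 0.0200
  C_13 = (0.00)(-0.15) − (1.00)(-0.20) = 0.2000
  C_21 = −[(-0.05)(1.00) − (-0.35)(-0.15)] = 0.1025
  C_22 = (1.00)(1.00) − (-0.35)(-0.20) = 0.9300
  C_23 = −[(1.00)(-0.15) − (-0.05)(-0.20)] = 0.1600
  C_31 = (-0.05)(-0.10) − (-0.35)(1.00) = 0.3550
  C_32 = −[(1.00)(-0.10) − (-0.35)(0.00)] = 0.1000
  C_33 = (1.00)(1.00) − (-0.05)(0.00) = 1.0000
det(I−A) = Σ_j (I−A)_1j·C_1j = (1.00)(0.9850) + (-0.05)(0.0200) + (-0.35)(0.2000) = 0.9140
adj(I−A) = Cᵀ =
  [ 0.9850   0.1025   0.3550]
  [ 0.0200   0.9300   0.1000]
  [ 0.2000   0.1600   1.0000]
(I − A)⁻¹ = adj(I−A) / det(I−A) ≈
  [   1.0777     0.1121     0.3884]
  [   0.0219     1.0175     0.1094]
  [   0.2188     0.1751     1.0941]
Δx = (I − A)⁻¹ Δd with Δd having +40 in the Sector 3 component and 0 elsewhere.
So Δx_3 = L_33 · (+40), where L_33 = adj(I−A)_33 / det(I−A) = 1.0000 / 0.9140.
Δx_3 = 1.0000 × (+40) / 0.9140 = 40.00 / 0.9140 ≈ 43.76.

Δx_3 = 43.76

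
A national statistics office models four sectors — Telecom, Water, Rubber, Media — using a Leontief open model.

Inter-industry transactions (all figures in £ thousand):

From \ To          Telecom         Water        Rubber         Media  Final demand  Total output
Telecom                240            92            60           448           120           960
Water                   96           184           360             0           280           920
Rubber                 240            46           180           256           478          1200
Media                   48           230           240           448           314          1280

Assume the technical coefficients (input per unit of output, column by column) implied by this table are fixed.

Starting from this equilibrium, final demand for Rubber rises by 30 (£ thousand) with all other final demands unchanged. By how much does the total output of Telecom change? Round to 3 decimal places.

Technical coefficients a_ij = z_ij / X_j:
  a_11 = 240/960 = 0.25, a_21 = 96/960 = 0.10, a_31 = 240/960 = 0.25, a_41 = 48/960 = 0.05
  a_12 = 92/920 = 0.10, a_22 = 184/920 = 0.20, a_32 = 46/920 = 0.05, a_42 = 230/920 = 0.25
  a_13 = 60/1200 = 0.05, a_23 = 360/1200 = 0.30, a_33 = 180/1200 = 0.15, a_43 = 240/1200 = 0.20
  a_14 = 448/1280 = 0.35, a_24 = 0/1280 = 0.00, a_34 = 256/1280 = 0.20, a_44 = 448/1280 = 0.35
I − A =
  [   0.75    -0.10    -0.05    -0.35]
  [  -0.10     0.80    -0.30     0.00]
  [  -0.25    -0.05     0.85    -0.20]
  [  -0.05    -0.25    -0.20     0.65]
Compute the cofactors C_ij = (−1)^(i+j)·(3×3 minor ij) of I−A; the adjugate is their transpose:
adj(I−A) = Cᵀ =
  [ 0.385250   0.133250   0.127750   0.246750]
  [ 0.103000   0.343375   0.151250   0.102000]
  [ 0.146250   0.100125   0.360750   0.189750]
  [ 0.114250   0.173125   0.179000   0.472500]
det(I−A) = Σ_j (I−A)_1j·C_1j = (0.75)(0.385250) + (-0.10)(0.103000) + (-0.05)(0.146250) + (-0.35)(0.114250) = 0.2313375
(I − A)⁻¹ = adj(I−A) / det(I−A) ≈
  [   1.6653     0.5760     0.5522     1.0666]
  [   0.4452     1.4843     0.6538     0.4409]
  [   0.6322     0.4328     1.5594     0.8202]
  [   0.4939     0.7484     0.7738     2.0425]
Δx = (I − A)⁻¹ Δd with Δd having +30 in the Rubber component and 0 elsewhere.
So Δx_1 = L_13 · (+30), where L_13 = adj(I−A)_13 / det(I−A) = 0.127750 / 0.2313375.
Δx_1 = 0.127750 × (+30) / 0.2313375 = 3.8325 / 0.2313375 ≈ 16.567.

Δx_1 = 16.567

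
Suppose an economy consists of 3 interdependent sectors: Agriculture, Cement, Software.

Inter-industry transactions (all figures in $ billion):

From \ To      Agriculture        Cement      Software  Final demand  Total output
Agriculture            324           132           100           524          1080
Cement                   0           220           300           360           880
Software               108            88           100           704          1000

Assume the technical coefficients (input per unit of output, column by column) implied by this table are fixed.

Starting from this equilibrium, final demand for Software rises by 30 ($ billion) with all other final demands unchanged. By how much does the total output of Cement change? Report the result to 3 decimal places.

Δx_C = 14.334

Technical coefficients a_ij = z_ij / X_j:
  a_AA = 324/1080 = 0.30, a_CA = 0/1080 = 0.00, a_SA = 108/1080 = 0.10
  a_AC = 132/880 = 0.15, a_CC = 220/880 = 0.25, a_SC = 88/880 = 0.10
  a_AS = 100/1000 = 0.10, a_CS = 300/1000 = 0.30, a_SS = 100/1000 = 0.10
I − A =
  [   0.70    -0.15    -0.10]
  [   0.00     0.75    -0.30]
  [  -0.10    -0.10     0.90]
Cofactors of I−A, C_ij = (−1)^(i+j)·(minor ij) (rows/columns in the sector order above):
  C_11 = (0.75)(0.90) − (-0.30)(-0.10) = 0.6450
  C_12 = −[(0.00)(0.90) − (-0.30)(-0.10)] = 0.0300
  C_13 = (0.00)(-0.10) − (0.75)(-0.10) = 0.0750
  C_21 = −[(-0.15)(0.90) − (-0.10)(-0.10)] = 0.1450
  C_22 = (0.70)(0.90) − (-0.10)(-0.10) = 0.6200
  C_23 = −[(0.70)(-0.10) − (-0.15)(-0.10)] = 0.0850
  C_31 = (-0.15)(-0.30) − (-0.10)(0.75) = 0.1200
  C_32 = −[(0.70)(-0.30) − (-0.10)(0.00)] = 0.2100
  C_33 = (0.70)(0.75) − (-0.15)(0.00) = 0.5250
det(I−A) = Σ_j (I−A)_1j·C_1j = (0.70)(0.6450) + (-0.15)(0.0300) + (-0.10)(0.0750) = 0.4395
adj(I−A) = Cᵀ =
  [ 0.6450   0.1450   0.1200]
  [ 0.0300   0.6200   0.2100]
  [ 0.0750   0.0850   0.5250]
(I − A)⁻¹ = adj(I−A) / det(I−A) ≈
  [   1.4676     0.3299     0.2730]
  [   0.0683     1.4107     0.4778]
  [   0.1706     0.1934     1.1945]
Δx = (I − A)⁻¹ Δd with Δd having +30 in the Software component and 0 elsewhere.
So Δx_C = L_CS · (+30), where L_CS = adj(I−A)_CS / det(I−A) = 0.2100 / 0.4395.
Δx_C = 0.2100 × (+30) / 0.4395 = 6.30 / 0.4395 ≈ 14.334.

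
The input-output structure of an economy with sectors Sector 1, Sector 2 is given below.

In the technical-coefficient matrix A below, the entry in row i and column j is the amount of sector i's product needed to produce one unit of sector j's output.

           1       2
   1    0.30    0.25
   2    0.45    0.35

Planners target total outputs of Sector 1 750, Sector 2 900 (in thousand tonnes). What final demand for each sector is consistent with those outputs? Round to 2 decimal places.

I − A =
  [   0.70    -0.25]
  [  -0.45     0.65]
d = (I − A) x:
  d_1 = (+0.70)·750 + (-0.25)·900 = 300.00
  d_2 = (-0.45)·750 + (+0.65)·900 = 247.50

d_1 = 300.00, d_2 = 247.50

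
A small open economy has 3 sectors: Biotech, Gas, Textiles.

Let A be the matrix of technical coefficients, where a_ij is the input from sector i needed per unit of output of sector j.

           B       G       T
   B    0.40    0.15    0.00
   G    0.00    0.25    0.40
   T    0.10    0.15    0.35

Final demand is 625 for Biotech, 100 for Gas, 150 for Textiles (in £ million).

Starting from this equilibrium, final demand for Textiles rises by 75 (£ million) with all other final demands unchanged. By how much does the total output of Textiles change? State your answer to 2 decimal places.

I − A =
  [   0.60    -0.15     0.00]
  [   0.00     0.75    -0.40]
  [  -0.10    -0.15     0.65]
Cofactors of I−A, C_ij = (−1)^(i+j)·(minor ij) (rows/columns in the sector order above):
  C_11 = (0.75)(0.65) − (-0.40)(-0.15) = 0.4275
  C_12 = −[(0.00)(0.65) − (-0.40)(-0.10)] = 0.0400
  C_13 = (0.00)(-0.15) − (0.75)(-0.10) = 0.0750
  C_21 = −[(-0.15)(0.65) − (0.00)(-0.15)] = 0.0975
  C_22 = (0.60)(0.65) − (0.00)(-0.10) = 0.3900
  C_23 = −[(0.60)(-0.15) − (-0.15)(-0.10)] = 0.1050
  C_31 = (-0.15)(-0.40) − (0.00)(0.75) = 0.0600
  C_32 = −[(0.60)(-0.40) − (0.00)(0.00)] = 0.2400
  C_33 = (0.60)(0.75) − (-0.15)(0.00) = 0.4500
det(I−A) = Σ_j (I−A)_1j·C_1j = (0.60)(0.4275) + (-0.15)(0.0400) + (0.00)(0.0750) = 0.2505
adj(I−A) = Cᵀ =
  [ 0.4275   0.0975   0.0600]
  [ 0.0400   0.3900   0.2400]
  [ 0.0750   0.1050   0.4500]
(I − A)⁻¹ = adj(I−A) / det(I−A) ≈
  [   1.7066     0.3892     0.2395]
  [   0.1597     1.5569     0.9581]
  [   0.2994     0.4192     1.7964]
Δx = (I − A)⁻¹ Δd with Δd having +75 in the Textiles component and 0 elsewhere.
So Δx_T = L_TT · (+75), where L_TT = adj(I−A)_TT / det(I−A) = 0.4500 / 0.2505.
Δx_T = 0.4500 × (+75) / 0.2505 = 33.75 / 0.2505 ≈ 134.73.

Δx_T = 134.73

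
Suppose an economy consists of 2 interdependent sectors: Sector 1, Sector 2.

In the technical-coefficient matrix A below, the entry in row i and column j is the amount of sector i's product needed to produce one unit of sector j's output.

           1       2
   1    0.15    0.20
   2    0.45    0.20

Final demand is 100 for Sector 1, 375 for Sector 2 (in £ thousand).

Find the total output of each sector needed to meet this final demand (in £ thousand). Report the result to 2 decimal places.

I − A =
  [   0.85    -0.20]
  [  -0.45     0.80]
det(I−A) = (0.85)(0.80) − (-0.20)(-0.45) = 0.5900
adj(I−A) = [[0.80, 0.20], [0.45, 0.85]]
(I − A)⁻¹ = adj(I−A) / det(I−A) ≈
  [   1.3559     0.3390]
  [   0.7627     1.4407]
x = (I − A)⁻¹ d = adj(I−A)·d / det(I−A), with det(I−A) = 0.5900:
  x_1 = (0.80·100 + 0.20·375) / 0.5900 = 155.00 / 0.5900 ≈ 262.71
  x_2 = (0.45·100 + 0.85·375) / 0.5900 = 363.75 / 0.5900 ≈ 616.53

x_1 = 262.71, x_2 = 616.53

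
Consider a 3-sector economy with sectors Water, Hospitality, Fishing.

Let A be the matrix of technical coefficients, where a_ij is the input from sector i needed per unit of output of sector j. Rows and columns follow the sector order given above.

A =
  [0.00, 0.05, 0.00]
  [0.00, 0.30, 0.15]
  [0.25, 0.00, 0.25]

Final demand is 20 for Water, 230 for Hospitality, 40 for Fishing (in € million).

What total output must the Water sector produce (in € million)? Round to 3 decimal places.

x_1 = 37.133

I − A =
  [   1.00    -0.05     0.00]
  [   0.00     0.70    -0.15]
  [  -0.25     0.00     0.75]
Cofactors of I−A, C_ij = (−1)^(i+j)·(minor ij) (rows/columns in the sector order above):
  C_11 = (0.70)(0.75) − (-0.15)(0.00) = 0.5250
  C_12 = −[(0.00)(0.75) − (-0.15)(-0.25)] = 0.0375
  C_13 = (0.00)(0.00) − (0.70)(-0.25) = 0.1750
  C_21 = −[(-0.05)(0.75) − (0.00)(0.00)] = 0.0375
  C_22 = (1.00)(0.75) − (0.00)(-0.25) = 0.7500
  C_23 = −[(1.00)(0.00) − (-0.05)(-0.25)] = 0.0125
  C_31 = (-0.05)(-0.15) − (0.00)(0.70) = 0.0075
  C_32 = −[(1.00)(-0.15) − (0.00)(0.00)] = 0.1500
  C_33 = (1.00)(0.70) − (-0.05)(0.00) = 0.7000
det(I−A) = Σ_j (I−A)_1j·C_1j = (1.00)(0.5250) + (-0.05)(0.0375) + (0.00)(0.1750) = 0.523125
adj(I−A) = Cᵀ =
  [ 0.5250   0.0375   0.0075]
  [ 0.0375   0.7500   0.1500]
  [ 0.1750   0.0125   0.7000]
(I − A)⁻¹ = adj(I−A) / det(I−A) ≈
  [   1.0036     0.0717     0.0143]
  [   0.0717     1.4337     0.2867]
  [   0.3345     0.0239     1.3381]
x = (I − A)⁻¹ d = adj(I−A)·d / det(I−A), with det(I−A) = 0.523125:
  x_1 = (0.5250·20 + 0.0375·230 + 0.0075·40) / 0.523125 = 19.425 / 0.523125 ≈ 37.133
  x_2 = (0.0375·20 + 0.7500·230 + 0.1500·40) / 0.523125 = 179.25 / 0.523125 ≈ 342.652
  x_3 = (0.1750·20 + 0.0125·230 + 0.7000·40) / 0.523125 = 34.375 / 0.523125 ≈ 65.711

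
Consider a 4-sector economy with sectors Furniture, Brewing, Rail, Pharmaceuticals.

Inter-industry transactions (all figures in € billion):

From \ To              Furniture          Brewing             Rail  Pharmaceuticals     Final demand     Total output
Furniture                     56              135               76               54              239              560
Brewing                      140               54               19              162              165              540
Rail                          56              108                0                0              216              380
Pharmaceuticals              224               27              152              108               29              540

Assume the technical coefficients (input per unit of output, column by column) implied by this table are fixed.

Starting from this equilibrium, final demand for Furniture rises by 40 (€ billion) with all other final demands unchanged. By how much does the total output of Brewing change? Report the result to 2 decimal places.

Technical coefficients a_ij = z_ij / X_j:
  a_FF = 56/560 = 0.10, a_BF = 140/560 = 0.25, a_RF = 56/560 = 0.10, a_PF = 224/560 = 0.40
  a_FB = 135/540 = 0.25, a_BB = 54/540 = 0.10, a_RB = 108/540 = 0.20, a_PB = 27/540 = 0.05
  a_FR = 76/380 = 0.20, a_BR = 19/380 = 0.05, a_RR = 0/380 = 0.00, a_PR = 152/380 = 0.40
  a_FP = 54/540 = 0.10, a_BP = 162/540 = 0.30, a_RP = 0/540 = 0.00, a_PP = 108/540 = 0.20
I − A =
  [   0.90    -0.25    -0.20    -0.10]
  [  -0.25     0.90    -0.05    -0.30]
  [  -0.10    -0.20     1.00     0.00]
  [  -0.40    -0.05    -0.40     0.80]
Compute the cofactors C_ij = (−1)^(i+j)·(3×3 minor ij) of I−A; the adjugate is their transpose:
adj(I−A) = Cᵀ =
  [ 0.67300   0.24500   0.21725   0.17600]
  [ 0.33600   0.66000   0.21600   0.28950]
  [ 0.13450   0.15650   0.51725   0.07550]
  [ 0.42475   0.24200   0.38075   0.70925]
det(I−A) = Σ_j (I−A)_1j·C_1j = (0.90)(0.67300) + (-0.25)(0.33600) + (-0.20)(0.13450) + (-0.10)(0.42475) = 0.452325
(I − A)⁻¹ = adj(I−A) / det(I−A) ≈
  [   1.4879     0.5416     0.4803     0.3891]
  [   0.7428     1.4591     0.4775     0.6400]
  [   0.2974     0.3460     1.1435     0.1669]
  [   0.9390     0.5350     0.8418     1.5680]
Δx = (I − A)⁻¹ Δd with Δd having +40 in the Furniture component and 0 elsewhere.
So Δx_B = L_BF · (+40), where L_BF = adj(I−A)_BF / det(I−A) = 0.33600 / 0.452325.
Δx_B = 0.33600 × (+40) / 0.452325 = 13.44 / 0.452325 ≈ 29.71.

Δx_B = 29.71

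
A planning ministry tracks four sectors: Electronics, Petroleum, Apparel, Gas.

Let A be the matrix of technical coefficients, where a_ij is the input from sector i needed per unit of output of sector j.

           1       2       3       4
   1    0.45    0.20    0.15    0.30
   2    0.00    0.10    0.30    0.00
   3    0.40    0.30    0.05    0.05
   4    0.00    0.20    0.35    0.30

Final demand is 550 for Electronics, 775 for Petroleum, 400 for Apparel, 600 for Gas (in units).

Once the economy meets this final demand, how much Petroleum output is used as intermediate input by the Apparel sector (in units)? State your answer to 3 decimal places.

I − A =
  [   0.55    -0.20    -0.15    -0.30]
  [   0.00     0.90    -0.30     0.00]
  [  -0.40    -0.30     0.95    -0.05]
  [   0.00    -0.20    -0.35     0.70]
Compute the cofactors C_ij = (−1)^(i+j)·(3×3 minor ij) of I−A; the adjugate is their transpose:
adj(I−A) = Cᵀ =
  [ 0.516750   0.251000   0.249000   0.239250]
  [ 0.084000   0.272125   0.115500   0.044250]
  [ 0.252000   0.201000   0.346500   0.132750]
  [ 0.150000   0.178250   0.206250   0.342750]
det(I−A) = Σ_j (I−A)_1j·C_1j = (0.55)(0.516750) + (-0.20)(0.084000) + (-0.15)(0.252000) + (-0.30)(0.150000) = 0.1846125
(I − A)⁻¹ = adj(I−A) / det(I−A) ≈
  [   2.7991     1.3596     1.3488     1.2960]
  [   0.4550     1.4740     0.6256     0.2397]
  [   1.3650     1.0888     1.8769     0.7191]
  [   0.8125     0.9655     1.1172     1.8566]
First solve x = (I − A)⁻¹ d = adj(I−A)·d / det(I−A); in particular x_3 = (0.252000·550 + 0.201000·775 + 0.346500·400 + 0.132750·600) / 0.1846125 = 512.625 / 0.1846125 ≈ 2776.76214.
Intermediate flow from 2 to 3: z_23 = a_23 · x_3 = 0.30 × 512.625 / 0.1846125 = 153.7875 / 0.1846125 ≈ 833.029.

z_23 = 833.029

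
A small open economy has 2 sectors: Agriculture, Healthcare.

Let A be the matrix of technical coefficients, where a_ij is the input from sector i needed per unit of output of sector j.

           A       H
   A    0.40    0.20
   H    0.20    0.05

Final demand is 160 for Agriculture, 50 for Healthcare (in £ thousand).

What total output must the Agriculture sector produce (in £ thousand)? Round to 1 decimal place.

x_A = 305.7

I − A =
  [   0.60    -0.20]
  [  -0.20     0.95]
det(I−A) = (0.60)(0.95) − (-0.20)(-0.20) = 0.5300
adj(I−A) = [[0.95, 0.20], [0.20, 0.60]]
(I − A)⁻¹ = adj(I−A) / det(I−A) ≈
  [   1.7925     0.3774]
  [   0.3774     1.1321]
x = (I − A)⁻¹ d = adj(I−A)·d / det(I−A), with det(I−A) = 0.5300:
  x_A = (0.95·160 + 0.20·50) / 0.5300 = 162.00 / 0.5300 ≈ 305.7
  x_H = (0.20·160 + 0.60·50) / 0.5300 = 62.00 / 0.5300 ≈ 117.0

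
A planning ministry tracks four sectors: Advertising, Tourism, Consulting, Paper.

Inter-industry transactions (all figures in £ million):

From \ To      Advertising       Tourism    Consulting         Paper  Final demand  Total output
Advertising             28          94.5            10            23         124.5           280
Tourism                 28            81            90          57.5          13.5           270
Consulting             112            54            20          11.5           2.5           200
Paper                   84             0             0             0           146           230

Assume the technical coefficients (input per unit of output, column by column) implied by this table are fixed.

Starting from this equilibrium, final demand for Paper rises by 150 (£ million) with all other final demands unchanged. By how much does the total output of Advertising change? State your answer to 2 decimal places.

Technical coefficients a_ij = z_ij / X_j:
  a_AA = 28/280 = 0.10, a_TA = 28/280 = 0.10, a_CA = 112/280 = 0.40, a_PA = 84/280 = 0.30
  a_AT = 94.5/270 = 0.35, a_TT = 81/270 = 0.30, a_CT = 54/270 = 0.20, a_PT = 0/270 = 0.00
  a_AC = 10/200 = 0.05, a_TC = 90/200 = 0.45, a_CC = 20/200 = 0.10, a_PC = 0/200 = 0.00
  a_AP = 23/230 = 0.10, a_TP = 57.5/230 = 0.25, a_CP = 11.5/230 = 0.05, a_PP = 0/230 = 0.00
I − A =
  [   0.90    -0.35    -0.05    -0.10]
  [  -0.10     0.70    -0.45    -0.25]
  [  -0.40    -0.20     0.90    -0.05]
  [  -0.30     0.00     0.00     1.00]
Compute the cofactors C_ij = (−1)^(i+j)·(3×3 minor ij) of I−A; the adjugate is their transpose:
adj(I−A) = Cᵀ =
  [ 0.540000   0.325000   0.192500   0.144875]
  [ 0.344250   0.762250   0.400250   0.245000]
  [ 0.325500   0.319250   0.547750   0.139750]
  [ 0.162000   0.097500   0.057750   0.376500]
det(I−A) = Σ_j (I−A)_1j·C_1j = (0.90)(0.540000) + (-0.35)(0.344250) + (-0.05)(0.325500) + (-0.10)(0.162000) = 0.3330375
(I − A)⁻¹ = adj(I−A) / det(I−A) ≈
  [   1.6214     0.9759     0.5780     0.4350]
  [   1.0337     2.2888     1.2018     0.7357]
  [   0.9774     0.9586     1.6447     0.4196]
  [   0.4864     0.2928     0.1734     1.1305]
Δx = (I − A)⁻¹ Δd with Δd having +150 in the Paper component and 0 elsewhere.
So Δx_A = L_AP · (+150), where L_AP = adj(I−A)_AP / det(I−A) = 0.144875 / 0.3330375.
Δx_A = 0.144875 × (+150) / 0.3330375 = 21.73125 / 0.3330375 ≈ 65.25.

Δx_A = 65.25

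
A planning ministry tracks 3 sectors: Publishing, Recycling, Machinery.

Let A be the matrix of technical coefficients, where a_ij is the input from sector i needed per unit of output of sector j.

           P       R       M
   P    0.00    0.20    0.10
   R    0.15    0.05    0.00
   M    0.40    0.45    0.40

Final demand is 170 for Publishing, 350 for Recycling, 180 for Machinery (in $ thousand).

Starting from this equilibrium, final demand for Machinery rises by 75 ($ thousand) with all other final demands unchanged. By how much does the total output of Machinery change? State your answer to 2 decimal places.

Δx_M = 136.03

I − A =
  [   1.00    -0.20    -0.10]
  [  -0.15     0.95     0.00]
  [  -0.40    -0.45     0.60]
Cofactors of I−A, C_ij = (−1)^(i+j)·(minor ij) (rows/columns in the sector order above):
  C_11 = (0.95)(0.60) − (0.00)(-0.45) = 0.5700
  C_12 = −[(-0.15)(0.60) − (0.00)(-0.40)] = 0.0900
  C_13 = (-0.15)(-0.45) − (0.95)(-0.40) = 0.4475
  C_21 = −[(-0.20)(0.60) − (-0.10)(-0.45)] = 0.1650
  C_22 = (1.00)(0.60) − (-0.10)(-0.40) = 0.5600
  C_23 = −[(1.00)(-0.45) − (-0.20)(-0.40)] = 0.5300
  C_31 = (-0.20)(0.00) − (-0.10)(0.95) = 0.0950
  C_32 = −[(1.00)(0.00) − (-0.10)(-0.15)] = 0.0150
  C_33 = (1.00)(0.95) − (-0.20)(-0.15) = 0.9200
det(I−A) = Σ_j (I−A)_1j·C_1j = (1.00)(0.5700) + (-0.20)(0.0900) + (-0.10)(0.4475) = 0.50725
adj(I−A) = Cᵀ =
  [ 0.5700   0.1650   0.0950]
  [ 0.0900   0.5600   0.0150]
  [ 0.4475   0.5300   0.9200]
(I − A)⁻¹ = adj(I−A) / det(I−A) ≈
  [   1.1237     0.3253     0.1873]
  [   0.1774     1.1040     0.0296]
  [   0.8822     1.0448     1.8137]
Δx = (I − A)⁻¹ Δd with Δd having +75 in the Machinery component and 0 elsewhere.
So Δx_M = L_MM · (+75), where L_MM = adj(I−A)_MM / det(I−A) = 0.9200 / 0.50725.
Δx_M = 0.9200 × (+75) / 0.50725 = 69.00 / 0.50725 ≈ 136.03.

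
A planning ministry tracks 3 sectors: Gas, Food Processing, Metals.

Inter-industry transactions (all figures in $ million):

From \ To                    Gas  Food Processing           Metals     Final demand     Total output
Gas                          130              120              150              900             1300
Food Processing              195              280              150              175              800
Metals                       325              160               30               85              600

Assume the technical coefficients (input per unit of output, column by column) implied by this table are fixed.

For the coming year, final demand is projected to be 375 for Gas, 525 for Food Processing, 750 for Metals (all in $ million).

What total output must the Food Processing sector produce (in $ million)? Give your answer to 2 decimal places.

x_F = 1597.25

Technical coefficients a_ij = z_ij / X_j:
  a_GG = 130/1300 = 0.10, a_FG = 195/1300 = 0.15, a_MG = 325/1300 = 0.25
  a_GF = 120/800 = 0.15, a_FF = 280/800 = 0.35, a_MF = 160/800 = 0.20
  a_GM = 150/600 = 0.25, a_FM = 150/600 = 0.25, a_MM = 30/600 = 0.05
I − A =
  [   0.90    -0.15    -0.25]
  [  -0.15     0.65    -0.25]
  [  -0.25    -0.20     0.95]
Cofactors of I−A, C_ij = (−1)^(i+j)·(minor ij) (rows/columns in the sector order above):
  C_11 = (0.65)(0.95) − (-0.25)(-0.20) = 0.5675
  C_12 = −[(-0.15)(0.95) − (-0.25)(-0.25)] = 0.2050
  C_13 = (-0.15)(-0.20) − (0.65)(-0.25) = 0.1925
  C_21 = −[(-0.15)(0.95) − (-0.25)(-0.20)] = 0.1925
  C_22 = (0.90)(0.95) − (-0.25)(-0.25) = 0.7925
  C_23 = −[(0.90)(-0.20) − (-0.15)(-0.25)] = 0.2175
  C_31 = (-0.15)(-0.25) − (-0.25)(0.65) = 0.2000
  C_32 = −[(0.90)(-0.25) − (-0.25)(-0.15)] = 0.2625
  C_33 = (0.90)(0.65) − (-0.15)(-0.15) = 0.5625
det(I−A) = Σ_j (I−A)_1j·C_1j = (0.90)(0.5675) + (-0.15)(0.2050) + (-0.25)(0.1925) = 0.431875
adj(I−A) = Cᵀ =
  [ 0.5675   0.1925   0.2000]
  [ 0.2050   0.7925   0.2625]
  [ 0.1925   0.2175   0.5625]
(I − A)⁻¹ = adj(I−A) / det(I−A) ≈
  [   1.3140     0.4457     0.4631]
  [   0.4747     1.8350     0.6078]
  [   0.4457     0.5036     1.3025]
x = (I − A)⁻¹ d = adj(I−A)·d / det(I−A), with det(I−A) = 0.431875:
  x_G = (0.5675·375 + 0.1925·525 + 0.2000·750) / 0.431875 = 463.875 / 0.431875 ≈ 1074.10
  x_F = (0.2050·375 + 0.7925·525 + 0.2625·750) / 0.431875 = 689.8125 / 0.431875 ≈ 1597.25
  x_M = (0.1925·375 + 0.2175·525 + 0.5625·750) / 0.431875 = 608.25 / 0.431875 ≈ 1408.39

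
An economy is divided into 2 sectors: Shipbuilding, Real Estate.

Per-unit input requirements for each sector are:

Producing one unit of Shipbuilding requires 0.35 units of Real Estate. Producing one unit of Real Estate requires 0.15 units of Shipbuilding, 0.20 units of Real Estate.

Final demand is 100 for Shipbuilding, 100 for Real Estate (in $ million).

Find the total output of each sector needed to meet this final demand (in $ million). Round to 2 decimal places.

I − A =
  [   1.00    -0.15]
  [  -0.35     0.80]
det(I−A) = (1.00)(0.80) − (-0.15)(-0.35) = 0.7475
adj(I−A) = [[0.80, 0.15], [0.35, 1.00]]
(I − A)⁻¹ = adj(I−A) / det(I−A) ≈
  [   1.0702     0.2007]
  [   0.4682     1.3378]
x = (I − A)⁻¹ d = adj(I−A)·d / det(I−A), with det(I−A) = 0.7475:
  x_S = (0.80·100 + 0.15·100) / 0.7475 = 95.00 / 0.7475 ≈ 127.09
  x_R = (0.35·100 + 1.00·100) / 0.7475 = 135.00 / 0.7475 ≈ 180.60

x_S = 127.09, x_R = 180.60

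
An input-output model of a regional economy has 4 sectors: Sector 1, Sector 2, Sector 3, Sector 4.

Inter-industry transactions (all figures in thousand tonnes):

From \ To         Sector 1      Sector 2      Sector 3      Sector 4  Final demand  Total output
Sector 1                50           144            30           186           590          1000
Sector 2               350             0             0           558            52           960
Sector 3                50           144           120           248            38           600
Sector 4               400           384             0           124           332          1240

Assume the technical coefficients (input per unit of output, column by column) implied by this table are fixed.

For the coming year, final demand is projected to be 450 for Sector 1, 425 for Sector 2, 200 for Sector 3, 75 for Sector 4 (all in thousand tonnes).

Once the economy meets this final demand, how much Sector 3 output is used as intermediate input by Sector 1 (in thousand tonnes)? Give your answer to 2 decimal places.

Technical coefficients a_ij = z_ij / X_j:
  a_11 = 50/1000 = 0.05, a_21 = 350/1000 = 0.35, a_31 = 50/1000 = 0.05, a_41 = 400/1000 = 0.40
  a_12 = 144/960 = 0.15, a_22 = 0/960 = 0.00, a_32 = 144/960 = 0.15, a_42 = 384/960 = 0.40
  a_13 = 30/600 = 0.05, a_23 = 0/600 = 0.00, a_33 = 120/600 = 0.20, a_43 = 0/600 = 0.00
  a_14 = 186/1240 = 0.15, a_24 = 558/1240 = 0.45, a_34 = 248/1240 = 0.20, a_44 = 124/1240 = 0.10
I − A =
  [   0.95    -0.15    -0.05    -0.15]
  [  -0.35     1.00     0.00    -0.45]
  [  -0.05    -0.15     0.80    -0.20]
  [  -0.40    -0.40     0.00     0.90]
Compute the cofactors C_ij = (−1)^(i+j)·(3×3 minor ij) of I−A; the adjugate is their transpose:
adj(I−A) = Cᵀ =
  [ 0.576000   0.166750   0.036000   0.187375]
  [ 0.396000   0.629750   0.024750   0.386375]
  [ 0.218250   0.217000   0.528750   0.262375]
  [ 0.432000   0.354000   0.027000   0.712875]
det(I−A) = Σ_j (I−A)_1j·C_1j = (0.95)(0.576000) + (-0.15)(0.396000) + (-0.05)(0.218250) + (-0.15)(0.432000) = 0.4120875
(I − A)⁻¹ = adj(I−A) / det(I−A) ≈
  [   1.3978     0.4046     0.0874     0.4547]
  [   0.9610     1.5282     0.0601     0.9376]
  [   0.5296     0.5266     1.2831     0.6367]
  [   1.0483     0.8590     0.0655     1.7299]
First solve x = (I − A)⁻¹ d = adj(I−A)·d / det(I−A); in particular x_1 = (0.576000·450 + 0.166750·425 + 0.036000·200 + 0.187375·75) / 0.4120875 = 351.321875 / 0.4120875 ≈ 852.5419.
Intermediate flow from 3 to 1: z_31 = a_31 · x_1 = 0.05 × 351.321875 / 0.4120875 = 17.56609375 / 0.4120875 ≈ 42.63.

z_31 = 42.63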